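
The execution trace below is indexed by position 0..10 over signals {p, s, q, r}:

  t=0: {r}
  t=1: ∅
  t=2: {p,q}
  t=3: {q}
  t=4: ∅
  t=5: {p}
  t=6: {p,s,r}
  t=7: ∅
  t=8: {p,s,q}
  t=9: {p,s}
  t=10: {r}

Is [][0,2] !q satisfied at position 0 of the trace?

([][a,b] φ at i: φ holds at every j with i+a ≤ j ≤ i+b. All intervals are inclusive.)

Check !q at every j in [0,2]:
  j=0: true
  j=1: true
  j=2: false
Fails at j=2 → formula fails.

False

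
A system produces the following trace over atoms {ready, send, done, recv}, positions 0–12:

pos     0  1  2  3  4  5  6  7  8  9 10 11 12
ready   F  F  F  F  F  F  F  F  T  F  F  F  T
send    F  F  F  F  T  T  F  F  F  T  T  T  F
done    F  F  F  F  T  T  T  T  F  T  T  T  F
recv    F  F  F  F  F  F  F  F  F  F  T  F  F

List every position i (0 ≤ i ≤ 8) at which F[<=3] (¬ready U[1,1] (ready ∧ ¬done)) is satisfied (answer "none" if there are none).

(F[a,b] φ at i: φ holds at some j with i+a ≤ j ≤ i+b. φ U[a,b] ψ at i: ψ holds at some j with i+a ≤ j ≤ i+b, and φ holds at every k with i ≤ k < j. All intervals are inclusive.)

Evaluate at each i in [0,8]:
  i=0: ✗ (none in [0,3])
  i=1: ✗ (none in [1,4])
  i=2: ✗ (none in [2,5])
  i=3: ✗ (none in [3,6])
  i=4: ✓ (witness j=7)
  i=5: ✓ (witness j=7)
  i=6: ✓ (witness j=7)
  i=7: ✓ (witness j=7)
  i=8: ✓ (witness j=11)

4, 5, 6, 7, 8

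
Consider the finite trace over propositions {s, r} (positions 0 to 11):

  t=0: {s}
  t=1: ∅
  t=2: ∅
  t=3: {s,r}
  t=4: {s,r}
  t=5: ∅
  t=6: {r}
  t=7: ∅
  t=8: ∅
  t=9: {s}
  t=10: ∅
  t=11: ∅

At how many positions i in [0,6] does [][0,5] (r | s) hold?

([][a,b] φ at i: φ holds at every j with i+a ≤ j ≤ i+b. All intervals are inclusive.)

0

Evaluate at each i in [0,6]:
  i=0: ✗ (fails at j=1)
  i=1: ✗ (fails at j=1)
  i=2: ✗ (fails at j=2)
  i=3: ✗ (fails at j=5)
  i=4: ✗ (fails at j=5)
  i=5: ✗ (fails at j=5)
  i=6: ✗ (fails at j=7)
Positions where it holds: {} → 0.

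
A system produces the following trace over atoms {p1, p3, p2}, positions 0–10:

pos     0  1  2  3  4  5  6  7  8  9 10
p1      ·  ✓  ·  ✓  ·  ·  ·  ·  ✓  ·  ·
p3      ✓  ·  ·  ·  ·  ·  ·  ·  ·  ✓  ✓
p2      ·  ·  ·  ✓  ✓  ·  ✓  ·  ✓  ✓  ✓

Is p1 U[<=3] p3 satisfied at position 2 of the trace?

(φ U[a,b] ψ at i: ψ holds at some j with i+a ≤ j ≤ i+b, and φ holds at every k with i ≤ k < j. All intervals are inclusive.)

Does not hold

Need some j in [2,5] with p3, and p1 at every k in [2,j-1].
  j=2: p3 false.
  j=3: p3 false.
  j=4: p3 false.
  j=5: p3 false.
No j in the window works → until fails.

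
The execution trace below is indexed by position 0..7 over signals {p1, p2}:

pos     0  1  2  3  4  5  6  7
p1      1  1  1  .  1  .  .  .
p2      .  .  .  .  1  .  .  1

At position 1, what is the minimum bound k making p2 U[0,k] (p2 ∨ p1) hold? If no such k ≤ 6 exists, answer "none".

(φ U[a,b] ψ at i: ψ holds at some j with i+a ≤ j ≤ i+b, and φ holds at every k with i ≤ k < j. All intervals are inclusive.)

Need earliest j ≥ 1 with (p2 ∨ p1), and p2 at every k in [1,j-1].
  j=1: rhs holds (empty prefix). k = 0.

0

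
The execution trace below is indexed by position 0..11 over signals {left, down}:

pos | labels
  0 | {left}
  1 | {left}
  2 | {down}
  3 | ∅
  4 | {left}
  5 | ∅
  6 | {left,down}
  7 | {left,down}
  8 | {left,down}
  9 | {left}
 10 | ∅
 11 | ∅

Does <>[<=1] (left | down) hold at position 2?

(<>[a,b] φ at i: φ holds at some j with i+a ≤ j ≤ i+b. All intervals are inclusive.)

True

Check (left | down) at each j in [2,3]:
  j=2: true
  j=3: false
Found at j=2 → formula holds.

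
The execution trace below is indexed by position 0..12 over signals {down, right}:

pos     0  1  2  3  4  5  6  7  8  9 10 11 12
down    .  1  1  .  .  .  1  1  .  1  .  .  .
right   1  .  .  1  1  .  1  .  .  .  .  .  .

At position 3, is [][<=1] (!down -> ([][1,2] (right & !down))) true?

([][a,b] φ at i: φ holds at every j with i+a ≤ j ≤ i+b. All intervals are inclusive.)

Check (!down -> ([][1,2] (right & !down))) at every j in [3,4]:
  j=3: antecedent true; consequent fails at 5 → ✗
  j=4: antecedent true; consequent fails at 5 → ✗
Fails at j=3 → formula fails.

No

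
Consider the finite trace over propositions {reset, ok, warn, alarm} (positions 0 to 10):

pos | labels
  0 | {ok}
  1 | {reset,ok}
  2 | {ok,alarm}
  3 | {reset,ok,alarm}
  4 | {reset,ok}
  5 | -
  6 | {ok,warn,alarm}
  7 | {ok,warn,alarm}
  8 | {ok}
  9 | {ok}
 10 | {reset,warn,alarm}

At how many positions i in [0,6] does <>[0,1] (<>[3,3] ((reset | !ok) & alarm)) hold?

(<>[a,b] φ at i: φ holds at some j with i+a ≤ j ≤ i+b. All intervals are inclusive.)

2

Evaluate at each i in [0,6]:
  i=0: ✓ (witness j=0)
  i=1: ✗ (none in [1,2])
  i=2: ✗ (none in [2,3])
  i=3: ✗ (none in [3,4])
  i=4: ✗ (none in [4,5])
  i=5: ✗ (none in [5,6])
  i=6: ✓ (witness j=7)
Positions where it holds: {0, 6} → 2.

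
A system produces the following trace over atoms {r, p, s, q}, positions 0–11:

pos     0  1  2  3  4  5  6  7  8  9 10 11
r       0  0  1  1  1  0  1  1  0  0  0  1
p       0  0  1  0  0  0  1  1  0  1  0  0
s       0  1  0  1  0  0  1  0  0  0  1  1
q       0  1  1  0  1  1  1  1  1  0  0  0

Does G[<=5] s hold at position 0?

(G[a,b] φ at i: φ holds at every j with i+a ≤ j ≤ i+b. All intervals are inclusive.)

Check s at every j in [0,5]:
  j=0: false
  j=1: true
  j=2: false
  j=3: true
  j=4: false
  j=5: false
Fails at j=0 → formula fails.

Does not hold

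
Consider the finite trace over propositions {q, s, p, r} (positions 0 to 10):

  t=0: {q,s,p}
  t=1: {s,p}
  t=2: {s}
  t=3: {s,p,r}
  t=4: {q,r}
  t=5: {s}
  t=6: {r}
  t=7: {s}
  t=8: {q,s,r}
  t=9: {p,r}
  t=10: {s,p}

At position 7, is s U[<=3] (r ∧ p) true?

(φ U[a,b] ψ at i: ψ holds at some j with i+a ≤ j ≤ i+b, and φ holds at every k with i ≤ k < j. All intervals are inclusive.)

Need some j in [7,10] with (r ∧ p), and s at every k in [7,j-1].
  j=7: (r ∧ p) false.
  j=8: (r ∧ p) false.
  j=9: (r ∧ p) holds; s holds at every k in [7,8] → satisfied.

Holds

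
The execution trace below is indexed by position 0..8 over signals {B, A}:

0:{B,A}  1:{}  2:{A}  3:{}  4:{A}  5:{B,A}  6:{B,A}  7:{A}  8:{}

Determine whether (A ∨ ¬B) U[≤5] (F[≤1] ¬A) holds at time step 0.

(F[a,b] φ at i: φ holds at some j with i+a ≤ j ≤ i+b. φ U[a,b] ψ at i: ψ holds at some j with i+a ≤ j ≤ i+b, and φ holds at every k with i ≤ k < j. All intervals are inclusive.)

Holds

Need some j in [0,5] with F[≤1] ¬A, and (A ∨ ¬B) at every k in [0,j-1].
  j=0: F[≤1] ¬A holds; no prefix to check → satisfied.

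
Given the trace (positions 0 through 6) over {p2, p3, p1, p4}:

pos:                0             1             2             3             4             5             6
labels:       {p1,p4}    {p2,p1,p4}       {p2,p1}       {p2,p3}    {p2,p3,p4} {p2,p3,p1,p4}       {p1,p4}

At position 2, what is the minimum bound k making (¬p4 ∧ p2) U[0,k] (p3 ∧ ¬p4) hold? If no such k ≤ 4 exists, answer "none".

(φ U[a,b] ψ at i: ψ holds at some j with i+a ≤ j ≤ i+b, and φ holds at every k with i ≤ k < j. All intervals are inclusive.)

Need earliest j ≥ 2 with (p3 ∧ ¬p4), and (¬p4 ∧ p2) at every k in [2,j-1].
  j=2: rhs fails.
  j=3: rhs holds; lhs holds on [2,2]. k = 1.

1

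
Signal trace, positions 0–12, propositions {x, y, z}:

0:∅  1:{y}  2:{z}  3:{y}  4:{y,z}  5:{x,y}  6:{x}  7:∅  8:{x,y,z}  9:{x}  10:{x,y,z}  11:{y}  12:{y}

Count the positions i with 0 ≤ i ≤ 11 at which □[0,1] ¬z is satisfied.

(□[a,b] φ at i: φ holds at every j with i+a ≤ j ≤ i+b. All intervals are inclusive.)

4

Evaluate at each i in [0,11]:
  i=0: ✓ (all of [0,1])
  i=1: ✗ (fails at j=2)
  i=2: ✗ (fails at j=2)
  i=3: ✗ (fails at j=4)
  i=4: ✗ (fails at j=4)
  i=5: ✓ (all of [5,6])
  i=6: ✓ (all of [6,7])
  i=7: ✗ (fails at j=8)
  i=8: ✗ (fails at j=8)
  i=9: ✗ (fails at j=10)
  i=10: ✗ (fails at j=10)
  i=11: ✓ (all of [11,12])
Positions where it holds: {0, 5, 6, 11} → 4.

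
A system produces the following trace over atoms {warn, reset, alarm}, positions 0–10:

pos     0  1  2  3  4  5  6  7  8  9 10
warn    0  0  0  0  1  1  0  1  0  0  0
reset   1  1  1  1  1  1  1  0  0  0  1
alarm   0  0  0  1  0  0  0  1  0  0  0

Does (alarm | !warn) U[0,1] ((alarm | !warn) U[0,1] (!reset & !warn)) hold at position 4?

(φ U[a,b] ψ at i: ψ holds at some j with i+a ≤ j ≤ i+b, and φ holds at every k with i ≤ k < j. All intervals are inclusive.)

Does not hold

Need some j in [4,5] with ((alarm | !warn) U[0,1] (!reset & !warn)), and (alarm | !warn) at every k in [4,j-1].
  j=4: ((alarm | !warn) U[0,1] (!reset & !warn)) — fails.
  j=5: ((alarm | !warn) U[0,1] (!reset & !warn)) — fails.
No j in the window works → until fails.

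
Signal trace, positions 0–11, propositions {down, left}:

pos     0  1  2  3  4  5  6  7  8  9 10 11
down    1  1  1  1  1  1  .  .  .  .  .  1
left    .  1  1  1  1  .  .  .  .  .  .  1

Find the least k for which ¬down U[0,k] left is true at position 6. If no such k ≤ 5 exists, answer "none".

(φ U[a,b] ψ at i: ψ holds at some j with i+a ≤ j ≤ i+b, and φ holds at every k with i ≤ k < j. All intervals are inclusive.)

5

Need earliest j ≥ 6 with left, and ¬down at every k in [6,j-1].
  j=6: rhs fails.
  j=7: rhs fails.
  j=8: rhs fails.
  j=9: rhs fails.
  j=10: rhs fails.
  j=11: rhs holds; lhs holds on [6,10]. k = 5.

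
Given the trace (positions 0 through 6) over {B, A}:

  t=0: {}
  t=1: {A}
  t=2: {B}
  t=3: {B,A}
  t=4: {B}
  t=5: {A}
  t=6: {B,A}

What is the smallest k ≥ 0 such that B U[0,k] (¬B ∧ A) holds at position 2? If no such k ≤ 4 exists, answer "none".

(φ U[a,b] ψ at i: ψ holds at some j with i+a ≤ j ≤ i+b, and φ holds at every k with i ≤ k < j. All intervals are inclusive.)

3

Need earliest j ≥ 2 with (¬B ∧ A), and B at every k in [2,j-1].
  j=2: rhs fails.
  j=3: rhs fails.
  j=4: rhs fails.
  j=5: rhs holds; lhs holds on [2,4]. k = 3.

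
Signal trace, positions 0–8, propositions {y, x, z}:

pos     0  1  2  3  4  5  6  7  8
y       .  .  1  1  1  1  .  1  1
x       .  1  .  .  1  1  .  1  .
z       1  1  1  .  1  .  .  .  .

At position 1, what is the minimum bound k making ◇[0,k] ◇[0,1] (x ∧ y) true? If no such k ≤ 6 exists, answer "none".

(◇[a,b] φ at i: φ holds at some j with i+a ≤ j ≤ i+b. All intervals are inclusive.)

Scan j = 1,2,… for ◇[0,1] (x ∧ y):
  j=1: fails
  j=2: fails
  j=3: holds
First hit at j=3, so smallest k = 3-1 = 2.

2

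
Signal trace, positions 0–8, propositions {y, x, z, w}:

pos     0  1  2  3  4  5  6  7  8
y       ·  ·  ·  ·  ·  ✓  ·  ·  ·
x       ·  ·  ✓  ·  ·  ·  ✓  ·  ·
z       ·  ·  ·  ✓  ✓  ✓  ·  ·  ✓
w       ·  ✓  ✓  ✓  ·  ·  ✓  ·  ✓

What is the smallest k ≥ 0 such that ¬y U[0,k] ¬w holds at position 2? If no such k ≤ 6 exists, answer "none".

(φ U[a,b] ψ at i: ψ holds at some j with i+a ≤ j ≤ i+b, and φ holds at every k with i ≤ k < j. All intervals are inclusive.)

2

Need earliest j ≥ 2 with ¬w, and ¬y at every k in [2,j-1].
  j=2: rhs fails.
  j=3: rhs fails.
  j=4: rhs holds; lhs holds on [2,3]. k = 2.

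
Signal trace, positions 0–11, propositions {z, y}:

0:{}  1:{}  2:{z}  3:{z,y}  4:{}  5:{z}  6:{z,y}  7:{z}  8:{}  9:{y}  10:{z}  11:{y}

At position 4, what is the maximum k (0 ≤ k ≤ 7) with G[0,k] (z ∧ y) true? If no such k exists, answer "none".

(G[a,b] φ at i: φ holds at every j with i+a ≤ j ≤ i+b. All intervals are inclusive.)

none

(z ∧ y) must hold from j=4 onward; find where it first fails.
  j=4: fails → no k works.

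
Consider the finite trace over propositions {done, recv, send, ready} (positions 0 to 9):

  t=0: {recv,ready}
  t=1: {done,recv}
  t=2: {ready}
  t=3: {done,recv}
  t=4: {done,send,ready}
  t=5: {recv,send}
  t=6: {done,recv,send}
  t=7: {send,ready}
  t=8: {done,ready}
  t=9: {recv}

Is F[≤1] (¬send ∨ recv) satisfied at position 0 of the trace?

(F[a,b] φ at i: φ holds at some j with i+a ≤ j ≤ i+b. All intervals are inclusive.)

Yes

Check (¬send ∨ recv) at each j in [0,1]:
  j=0: true
  j=1: true
Found at j=0 → formula holds.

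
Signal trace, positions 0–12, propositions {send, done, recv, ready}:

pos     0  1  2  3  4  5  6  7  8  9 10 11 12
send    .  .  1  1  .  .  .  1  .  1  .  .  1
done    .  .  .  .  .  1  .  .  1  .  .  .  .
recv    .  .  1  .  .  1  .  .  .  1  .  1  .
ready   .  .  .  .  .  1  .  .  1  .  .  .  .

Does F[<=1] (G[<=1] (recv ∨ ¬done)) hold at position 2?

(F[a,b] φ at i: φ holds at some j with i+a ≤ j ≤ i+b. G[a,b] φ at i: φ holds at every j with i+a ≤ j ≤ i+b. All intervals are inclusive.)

True

Check G[<=1] (recv ∨ ¬done) at each j in [2,3]:
  j=2: holds on [2,3]
  j=3: holds on [3,4]
Found at j=2 → formula holds.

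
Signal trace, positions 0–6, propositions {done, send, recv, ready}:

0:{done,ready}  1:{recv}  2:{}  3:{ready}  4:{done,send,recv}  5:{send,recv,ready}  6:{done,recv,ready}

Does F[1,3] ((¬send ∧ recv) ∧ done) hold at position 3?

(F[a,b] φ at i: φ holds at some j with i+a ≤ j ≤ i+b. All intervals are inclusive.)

Check ((¬send ∧ recv) ∧ done) at each j in [4,6]:
  j=4: false
  j=5: false
  j=6: true
Found at j=6 → formula holds.

Holds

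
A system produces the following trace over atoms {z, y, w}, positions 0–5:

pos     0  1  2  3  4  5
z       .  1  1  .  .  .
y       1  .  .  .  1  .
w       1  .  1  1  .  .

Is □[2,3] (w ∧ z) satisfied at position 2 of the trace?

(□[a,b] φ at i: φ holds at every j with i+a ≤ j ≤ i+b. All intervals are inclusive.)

No

Check (w ∧ z) at every j in [4,5]:
  j=4: false
  j=5: false
Fails at j=4 → formula fails.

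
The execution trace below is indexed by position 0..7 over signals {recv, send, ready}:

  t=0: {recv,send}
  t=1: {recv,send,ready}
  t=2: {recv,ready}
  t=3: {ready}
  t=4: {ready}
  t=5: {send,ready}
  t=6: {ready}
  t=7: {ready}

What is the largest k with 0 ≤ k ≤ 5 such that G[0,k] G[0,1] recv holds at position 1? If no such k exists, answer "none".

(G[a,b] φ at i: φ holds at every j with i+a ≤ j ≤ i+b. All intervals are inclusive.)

G[0,1] recv must hold from j=1 onward; find where it first fails.
  j=1: holds
  j=2: fails
Holds on [1,1], so largest k = 0.

0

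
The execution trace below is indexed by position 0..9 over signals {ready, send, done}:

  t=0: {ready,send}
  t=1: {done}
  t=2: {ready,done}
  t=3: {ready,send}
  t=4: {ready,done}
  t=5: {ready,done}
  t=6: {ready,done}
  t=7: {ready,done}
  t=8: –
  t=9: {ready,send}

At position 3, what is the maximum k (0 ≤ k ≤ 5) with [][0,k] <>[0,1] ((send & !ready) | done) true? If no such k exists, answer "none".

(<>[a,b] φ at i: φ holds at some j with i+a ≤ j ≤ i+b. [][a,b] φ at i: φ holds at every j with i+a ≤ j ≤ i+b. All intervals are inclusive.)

<>[0,1] ((send & !ready) | done) must hold from j=3 onward; find where it first fails.
  j=3: holds
  j=4: holds
  j=5: holds
  j=6: holds
  j=7: holds
  j=8: fails
Holds on [3,7], so largest k = 4.

4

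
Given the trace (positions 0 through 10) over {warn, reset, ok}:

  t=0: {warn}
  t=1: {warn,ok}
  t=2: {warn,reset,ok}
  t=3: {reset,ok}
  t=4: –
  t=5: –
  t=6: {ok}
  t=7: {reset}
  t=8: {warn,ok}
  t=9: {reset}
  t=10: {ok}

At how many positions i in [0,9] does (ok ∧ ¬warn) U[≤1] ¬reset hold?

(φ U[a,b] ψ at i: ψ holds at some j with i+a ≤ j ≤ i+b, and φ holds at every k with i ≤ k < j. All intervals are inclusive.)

7

Evaluate at each i in [0,9]:
  i=0: ✓ (rhs at j=0)
  i=1: ✓ (rhs at j=1)
  i=2: ✗ (no rhs in [2,3])
  i=3: ✓ (rhs at j=4; lhs holds on [3,3])
  i=4: ✓ (rhs at j=4)
  i=5: ✓ (rhs at j=5)
  i=6: ✓ (rhs at j=6)
  i=7: ✗ (lhs fails at k=7 before rhs at j=8)
  i=8: ✓ (rhs at j=8)
  i=9: ✗ (lhs fails at k=9 before rhs at j=10)
Positions where it holds: {0, 1, 3, 4, 5, 6, 8} → 7.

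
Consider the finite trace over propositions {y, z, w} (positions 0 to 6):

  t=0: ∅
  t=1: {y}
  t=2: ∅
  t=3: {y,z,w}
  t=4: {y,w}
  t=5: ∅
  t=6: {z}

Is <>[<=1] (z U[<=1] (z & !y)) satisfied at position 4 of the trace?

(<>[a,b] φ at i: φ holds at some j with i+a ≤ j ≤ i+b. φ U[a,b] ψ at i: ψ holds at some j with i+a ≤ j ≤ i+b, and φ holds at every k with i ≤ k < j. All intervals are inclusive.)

Check (z U[<=1] (z & !y)) at each j in [4,5]:
  j=4: fails
  j=5: fails
No position in the window satisfies it → formula fails.

No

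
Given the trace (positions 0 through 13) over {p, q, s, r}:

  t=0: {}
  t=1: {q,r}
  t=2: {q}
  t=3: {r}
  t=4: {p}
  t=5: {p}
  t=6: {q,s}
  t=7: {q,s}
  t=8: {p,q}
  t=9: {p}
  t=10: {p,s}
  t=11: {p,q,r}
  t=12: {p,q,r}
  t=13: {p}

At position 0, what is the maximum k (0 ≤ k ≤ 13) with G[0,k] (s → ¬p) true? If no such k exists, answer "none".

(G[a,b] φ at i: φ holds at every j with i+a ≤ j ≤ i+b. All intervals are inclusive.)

9

(s → ¬p) must hold from j=0 onward; find where it first fails.
  j=0: holds
  j=1: holds
  j=2: holds
  j=3: holds
  j=4: holds
  j=5: holds
  j=6: holds
  j=7: holds
  j=8: holds
  j=9: holds
  j=10: fails
Holds on [0,9], so largest k = 9.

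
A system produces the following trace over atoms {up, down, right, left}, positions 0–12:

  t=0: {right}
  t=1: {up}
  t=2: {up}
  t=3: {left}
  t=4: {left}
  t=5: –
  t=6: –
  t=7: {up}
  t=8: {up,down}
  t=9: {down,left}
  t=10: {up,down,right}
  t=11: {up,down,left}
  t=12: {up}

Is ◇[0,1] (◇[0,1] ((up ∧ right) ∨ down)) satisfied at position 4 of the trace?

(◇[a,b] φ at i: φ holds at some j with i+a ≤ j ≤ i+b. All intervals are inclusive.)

Check ◇[0,1] ((up ∧ right) ∨ down) at each j in [4,5]:
  j=4: fails (none in [4,5])
  j=5: fails (none in [5,6])
No position in the window satisfies it → formula fails.

No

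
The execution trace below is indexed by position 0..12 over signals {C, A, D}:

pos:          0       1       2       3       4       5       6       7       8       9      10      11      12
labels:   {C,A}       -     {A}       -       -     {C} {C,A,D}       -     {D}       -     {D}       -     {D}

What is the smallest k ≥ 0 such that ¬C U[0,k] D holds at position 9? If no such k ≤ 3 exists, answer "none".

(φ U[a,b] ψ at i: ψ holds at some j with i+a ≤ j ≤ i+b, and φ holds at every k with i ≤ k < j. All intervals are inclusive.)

1

Need earliest j ≥ 9 with D, and ¬C at every k in [9,j-1].
  j=9: rhs fails.
  j=10: rhs holds; lhs holds on [9,9]. k = 1.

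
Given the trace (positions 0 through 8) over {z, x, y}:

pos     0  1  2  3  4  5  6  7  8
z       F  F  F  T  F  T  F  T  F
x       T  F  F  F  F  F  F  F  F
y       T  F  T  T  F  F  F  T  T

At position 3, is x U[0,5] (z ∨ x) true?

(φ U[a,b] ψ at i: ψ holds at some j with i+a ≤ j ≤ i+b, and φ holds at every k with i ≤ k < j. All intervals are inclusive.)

Need some j in [3,8] with (z ∨ x), and x at every k in [3,j-1].
  j=3: (z ∨ x) holds; no prefix to check → satisfied.

Yes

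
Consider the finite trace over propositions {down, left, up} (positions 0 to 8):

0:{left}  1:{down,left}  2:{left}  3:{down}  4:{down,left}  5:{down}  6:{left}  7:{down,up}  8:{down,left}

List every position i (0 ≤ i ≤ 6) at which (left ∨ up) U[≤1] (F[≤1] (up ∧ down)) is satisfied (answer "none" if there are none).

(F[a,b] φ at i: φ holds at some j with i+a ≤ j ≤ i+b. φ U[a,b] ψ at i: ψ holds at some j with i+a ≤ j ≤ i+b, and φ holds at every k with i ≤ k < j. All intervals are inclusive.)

6

Evaluate at each i in [0,6]:
  i=0: ✗ (no rhs in [0,1])
  i=1: ✗ (no rhs in [1,2])
  i=2: ✗ (no rhs in [2,3])
  i=3: ✗ (no rhs in [3,4])
  i=4: ✗ (no rhs in [4,5])
  i=5: ✗ (lhs fails at k=5 before rhs at j=6)
  i=6: ✓ (rhs at j=6)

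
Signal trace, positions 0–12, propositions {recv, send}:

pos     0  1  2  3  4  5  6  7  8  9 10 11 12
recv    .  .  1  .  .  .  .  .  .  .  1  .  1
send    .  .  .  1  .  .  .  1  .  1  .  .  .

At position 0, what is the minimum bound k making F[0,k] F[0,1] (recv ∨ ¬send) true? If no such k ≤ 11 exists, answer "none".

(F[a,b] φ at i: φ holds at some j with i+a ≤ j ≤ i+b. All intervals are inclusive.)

0

Scan j = 0,1,… for F[0,1] (recv ∨ ¬send):
  j=0: holds
First hit at j=0, so smallest k = 0-0 = 0.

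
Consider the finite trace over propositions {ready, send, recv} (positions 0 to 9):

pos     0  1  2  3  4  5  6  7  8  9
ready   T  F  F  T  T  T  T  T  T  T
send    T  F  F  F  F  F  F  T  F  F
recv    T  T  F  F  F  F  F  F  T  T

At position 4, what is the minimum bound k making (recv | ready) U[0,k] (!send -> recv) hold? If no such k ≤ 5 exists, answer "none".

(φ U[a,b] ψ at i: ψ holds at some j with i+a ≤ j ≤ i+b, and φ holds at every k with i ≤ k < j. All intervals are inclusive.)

Need earliest j ≥ 4 with (!send -> recv), and (recv | ready) at every k in [4,j-1].
  j=4: rhs fails.
  j=5: rhs fails.
  j=6: rhs fails.
  j=7: rhs holds; lhs holds on [4,6]. k = 3.

3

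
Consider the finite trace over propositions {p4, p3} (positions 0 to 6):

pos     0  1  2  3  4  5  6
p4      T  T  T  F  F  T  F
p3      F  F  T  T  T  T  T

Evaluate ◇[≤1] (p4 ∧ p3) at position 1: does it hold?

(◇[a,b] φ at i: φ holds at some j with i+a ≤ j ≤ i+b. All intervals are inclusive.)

Check (p4 ∧ p3) at each j in [1,2]:
  j=1: false
  j=2: true
Found at j=2 → formula holds.

Holds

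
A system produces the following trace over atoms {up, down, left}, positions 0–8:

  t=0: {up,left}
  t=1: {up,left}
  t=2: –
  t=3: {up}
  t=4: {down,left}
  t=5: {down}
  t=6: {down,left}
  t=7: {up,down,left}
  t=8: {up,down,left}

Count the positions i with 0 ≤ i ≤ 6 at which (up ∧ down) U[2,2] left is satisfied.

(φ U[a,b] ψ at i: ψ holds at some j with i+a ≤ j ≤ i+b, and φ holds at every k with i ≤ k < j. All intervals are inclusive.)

Evaluate at each i in [0,6]:
  i=0: ✗ (no rhs in [2,2])
  i=1: ✗ (no rhs in [3,3])
  i=2: ✗ (lhs fails at k=2 before rhs at j=4)
  i=3: ✗ (no rhs in [5,5])
  i=4: ✗ (lhs fails at k=4 before rhs at j=6)
  i=5: ✗ (lhs fails at k=5 before rhs at j=7)
  i=6: ✗ (lhs fails at k=6 before rhs at j=8)
Positions where it holds: {} → 0.

0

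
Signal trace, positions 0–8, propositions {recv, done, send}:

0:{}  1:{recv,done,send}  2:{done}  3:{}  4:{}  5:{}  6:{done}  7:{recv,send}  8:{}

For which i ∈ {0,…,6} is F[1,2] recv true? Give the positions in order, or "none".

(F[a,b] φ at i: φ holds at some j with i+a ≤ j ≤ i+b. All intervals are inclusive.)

0, 5, 6

Evaluate at each i in [0,6]:
  i=0: ✓ (witness j=1)
  i=1: ✗ (none in [2,3])
  i=2: ✗ (none in [3,4])
  i=3: ✗ (none in [4,5])
  i=4: ✗ (none in [5,6])
  i=5: ✓ (witness j=7)
  i=6: ✓ (witness j=7)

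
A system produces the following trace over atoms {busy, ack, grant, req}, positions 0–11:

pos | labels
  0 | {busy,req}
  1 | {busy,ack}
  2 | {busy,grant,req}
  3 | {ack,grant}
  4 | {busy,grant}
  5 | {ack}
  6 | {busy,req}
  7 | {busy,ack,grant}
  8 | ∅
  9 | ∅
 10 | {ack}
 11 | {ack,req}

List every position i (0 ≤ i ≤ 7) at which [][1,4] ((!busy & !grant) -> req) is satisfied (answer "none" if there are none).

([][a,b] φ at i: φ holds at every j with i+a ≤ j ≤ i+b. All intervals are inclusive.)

Evaluate at each i in [0,7]:
  i=0: ✓ (all of [1,4])
  i=1: ✗ (fails at j=5)
  i=2: ✗ (fails at j=5)
  i=3: ✗ (fails at j=5)
  i=4: ✗ (fails at j=5)
  i=5: ✗ (fails at j=8)
  i=6: ✗ (fails at j=8)
  i=7: ✗ (fails at j=8)

0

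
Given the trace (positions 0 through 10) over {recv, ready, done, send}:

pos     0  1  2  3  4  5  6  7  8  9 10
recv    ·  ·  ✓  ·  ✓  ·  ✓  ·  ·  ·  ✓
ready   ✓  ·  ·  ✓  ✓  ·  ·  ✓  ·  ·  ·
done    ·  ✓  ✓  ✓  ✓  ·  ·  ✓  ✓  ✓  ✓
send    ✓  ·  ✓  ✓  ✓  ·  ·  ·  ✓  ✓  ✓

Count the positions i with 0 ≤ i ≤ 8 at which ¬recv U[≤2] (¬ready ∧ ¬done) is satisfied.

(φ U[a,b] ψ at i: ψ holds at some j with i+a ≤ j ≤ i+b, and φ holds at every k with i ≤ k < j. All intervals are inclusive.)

2

Evaluate at each i in [0,8]:
  i=0: ✗ (no rhs in [0,2])
  i=1: ✗ (no rhs in [1,3])
  i=2: ✗ (no rhs in [2,4])
  i=3: ✗ (lhs fails at k=4 before rhs at j=5)
  i=4: ✗ (lhs fails at k=4 before rhs at j=5)
  i=5: ✓ (rhs at j=5)
  i=6: ✓ (rhs at j=6)
  i=7: ✗ (no rhs in [7,9])
  i=8: ✗ (no rhs in [8,10])
Positions where it holds: {5, 6} → 2.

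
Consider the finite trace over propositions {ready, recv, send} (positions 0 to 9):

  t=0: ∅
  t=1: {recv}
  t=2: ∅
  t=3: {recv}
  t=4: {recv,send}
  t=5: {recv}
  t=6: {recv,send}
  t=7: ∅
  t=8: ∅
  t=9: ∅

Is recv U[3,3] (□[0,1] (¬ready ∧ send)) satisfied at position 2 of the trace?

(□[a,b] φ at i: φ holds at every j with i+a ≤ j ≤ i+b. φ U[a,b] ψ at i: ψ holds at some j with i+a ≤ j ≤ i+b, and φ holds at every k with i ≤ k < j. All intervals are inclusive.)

False

Need some j in [5,5] with □[0,1] (¬ready ∧ send), and recv at every k in [2,j-1].
  j=5: □[0,1] (¬ready ∧ send) — fails at 5.
No j in the window works → until fails.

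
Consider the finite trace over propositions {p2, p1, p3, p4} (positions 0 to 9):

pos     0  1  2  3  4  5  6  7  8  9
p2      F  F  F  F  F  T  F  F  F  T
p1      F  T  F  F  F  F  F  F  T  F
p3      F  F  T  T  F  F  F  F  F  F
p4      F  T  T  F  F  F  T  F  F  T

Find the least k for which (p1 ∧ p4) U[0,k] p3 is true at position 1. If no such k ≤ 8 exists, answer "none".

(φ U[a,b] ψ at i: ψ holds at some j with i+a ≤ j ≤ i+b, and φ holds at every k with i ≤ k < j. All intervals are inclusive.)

Need earliest j ≥ 1 with p3, and (p1 ∧ p4) at every k in [1,j-1].
  j=1: rhs fails.
  j=2: rhs holds; lhs holds on [1,1]. k = 1.

1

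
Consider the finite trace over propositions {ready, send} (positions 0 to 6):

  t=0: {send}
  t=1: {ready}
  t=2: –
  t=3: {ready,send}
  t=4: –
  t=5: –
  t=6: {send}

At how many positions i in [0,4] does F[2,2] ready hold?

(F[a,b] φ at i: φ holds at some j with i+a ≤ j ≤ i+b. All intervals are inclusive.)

Evaluate at each i in [0,4]:
  i=0: ✗ (none in [2,2])
  i=1: ✓ (witness j=3)
  i=2: ✗ (none in [4,4])
  i=3: ✗ (none in [5,5])
  i=4: ✗ (none in [6,6])
Positions where it holds: {1} → 1.

1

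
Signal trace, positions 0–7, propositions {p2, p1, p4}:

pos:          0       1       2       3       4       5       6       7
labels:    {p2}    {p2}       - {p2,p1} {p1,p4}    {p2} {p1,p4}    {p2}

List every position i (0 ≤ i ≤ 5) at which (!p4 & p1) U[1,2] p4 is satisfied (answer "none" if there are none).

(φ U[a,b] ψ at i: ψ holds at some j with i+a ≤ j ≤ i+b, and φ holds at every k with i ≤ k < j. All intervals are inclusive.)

3

Evaluate at each i in [0,5]:
  i=0: ✗ (no rhs in [1,2])
  i=1: ✗ (no rhs in [2,3])
  i=2: ✗ (lhs fails at k=2 before rhs at j=4)
  i=3: ✓ (rhs at j=4; lhs holds on [3,3])
  i=4: ✗ (lhs fails at k=4 before rhs at j=6)
  i=5: ✗ (lhs fails at k=5 before rhs at j=6)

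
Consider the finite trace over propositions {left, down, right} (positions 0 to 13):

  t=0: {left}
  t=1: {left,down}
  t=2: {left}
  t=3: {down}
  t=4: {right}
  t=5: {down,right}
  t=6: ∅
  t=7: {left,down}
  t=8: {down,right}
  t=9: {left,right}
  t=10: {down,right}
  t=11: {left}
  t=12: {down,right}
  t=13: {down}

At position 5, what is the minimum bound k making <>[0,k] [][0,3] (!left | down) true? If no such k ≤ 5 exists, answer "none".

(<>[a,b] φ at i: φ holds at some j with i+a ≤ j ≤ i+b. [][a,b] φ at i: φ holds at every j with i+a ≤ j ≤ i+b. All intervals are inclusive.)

0

Scan j = 5,6,… for [][0,3] (!left | down):
  j=5: holds
First hit at j=5, so smallest k = 5-5 = 0.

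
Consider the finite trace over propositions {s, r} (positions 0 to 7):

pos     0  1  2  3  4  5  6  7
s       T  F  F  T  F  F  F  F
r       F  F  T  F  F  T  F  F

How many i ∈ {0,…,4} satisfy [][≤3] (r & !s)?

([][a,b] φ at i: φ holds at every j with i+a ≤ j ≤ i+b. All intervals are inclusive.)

0

Evaluate at each i in [0,4]:
  i=0: ✗ (fails at j=0)
  i=1: ✗ (fails at j=1)
  i=2: ✗ (fails at j=3)
  i=3: ✗ (fails at j=3)
  i=4: ✗ (fails at j=4)
Positions where it holds: {} → 0.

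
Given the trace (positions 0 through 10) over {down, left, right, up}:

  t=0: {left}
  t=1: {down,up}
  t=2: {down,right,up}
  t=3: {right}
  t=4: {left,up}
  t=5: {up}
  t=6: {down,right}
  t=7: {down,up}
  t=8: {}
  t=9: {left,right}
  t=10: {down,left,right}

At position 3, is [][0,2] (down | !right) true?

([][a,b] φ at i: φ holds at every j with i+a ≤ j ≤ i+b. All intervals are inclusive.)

Check (down | !right) at every j in [3,5]:
  j=3: false
  j=4: true
  j=5: true
Fails at j=3 → formula fails.

No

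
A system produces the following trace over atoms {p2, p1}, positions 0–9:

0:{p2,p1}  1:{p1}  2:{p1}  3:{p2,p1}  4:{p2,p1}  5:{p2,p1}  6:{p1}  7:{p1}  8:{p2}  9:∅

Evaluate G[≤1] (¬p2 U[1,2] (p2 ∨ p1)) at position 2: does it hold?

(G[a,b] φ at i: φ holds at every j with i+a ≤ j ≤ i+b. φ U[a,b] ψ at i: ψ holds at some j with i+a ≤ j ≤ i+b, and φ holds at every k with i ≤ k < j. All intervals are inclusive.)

No

Check (¬p2 U[1,2] (p2 ∨ p1)) at every j in [2,3]:
  j=2: holds
  j=3: fails
Fails at j=3 → formula fails.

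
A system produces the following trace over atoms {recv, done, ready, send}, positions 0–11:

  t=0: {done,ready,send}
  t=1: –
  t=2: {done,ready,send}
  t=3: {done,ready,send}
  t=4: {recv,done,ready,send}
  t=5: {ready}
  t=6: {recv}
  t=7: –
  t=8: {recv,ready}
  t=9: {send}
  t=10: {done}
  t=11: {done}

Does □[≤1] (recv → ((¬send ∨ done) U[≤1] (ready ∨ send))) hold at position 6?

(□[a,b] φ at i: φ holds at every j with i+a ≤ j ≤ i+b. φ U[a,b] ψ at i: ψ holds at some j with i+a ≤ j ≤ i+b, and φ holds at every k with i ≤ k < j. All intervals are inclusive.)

False

Check (recv → ((¬send ∨ done) U[≤1] (ready ∨ send))) at every j in [6,7]:
  j=6: antecedent true; consequent fails → ✗
  j=7: antecedent false → ✓
Fails at j=6 → formula fails.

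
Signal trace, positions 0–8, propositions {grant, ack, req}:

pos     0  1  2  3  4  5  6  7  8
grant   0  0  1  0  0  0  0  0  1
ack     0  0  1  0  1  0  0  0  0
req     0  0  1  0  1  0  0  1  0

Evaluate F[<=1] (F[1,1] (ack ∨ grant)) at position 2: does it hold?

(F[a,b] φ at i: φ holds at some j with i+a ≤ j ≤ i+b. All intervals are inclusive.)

Holds

Check F[1,1] (ack ∨ grant) at each j in [2,3]:
  j=2: fails (none in [3,3])
  j=3: holds (witness at 4)
Found at j=3 → formula holds.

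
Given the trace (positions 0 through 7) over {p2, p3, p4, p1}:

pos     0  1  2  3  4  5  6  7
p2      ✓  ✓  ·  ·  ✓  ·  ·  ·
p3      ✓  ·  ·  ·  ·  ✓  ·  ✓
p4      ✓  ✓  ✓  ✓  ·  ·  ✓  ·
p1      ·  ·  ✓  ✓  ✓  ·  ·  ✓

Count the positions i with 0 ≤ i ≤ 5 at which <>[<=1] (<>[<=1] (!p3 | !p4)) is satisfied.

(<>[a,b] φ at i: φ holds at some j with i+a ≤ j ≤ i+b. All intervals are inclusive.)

Evaluate at each i in [0,5]:
  i=0: ✓ (witness j=0)
  i=1: ✓ (witness j=1)
  i=2: ✓ (witness j=2)
  i=3: ✓ (witness j=3)
  i=4: ✓ (witness j=4)
  i=5: ✓ (witness j=5)
Positions where it holds: {0, 1, 2, 3, 4, 5} → 6.

6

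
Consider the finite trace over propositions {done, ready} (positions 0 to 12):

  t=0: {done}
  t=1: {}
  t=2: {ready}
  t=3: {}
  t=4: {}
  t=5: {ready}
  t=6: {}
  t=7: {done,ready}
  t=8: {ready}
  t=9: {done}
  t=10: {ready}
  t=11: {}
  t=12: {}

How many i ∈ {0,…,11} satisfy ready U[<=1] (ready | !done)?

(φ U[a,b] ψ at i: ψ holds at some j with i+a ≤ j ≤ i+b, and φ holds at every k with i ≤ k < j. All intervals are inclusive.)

10

Evaluate at each i in [0,11]:
  i=0: ✗ (lhs fails at k=0 before rhs at j=1)
  i=1: ✓ (rhs at j=1)
  i=2: ✓ (rhs at j=2)
  i=3: ✓ (rhs at j=3)
  i=4: ✓ (rhs at j=4)
  i=5: ✓ (rhs at j=5)
  i=6: ✓ (rhs at j=6)
  i=7: ✓ (rhs at j=7)
  i=8: ✓ (rhs at j=8)
  i=9: ✗ (lhs fails at k=9 before rhs at j=10)
  i=10: ✓ (rhs at j=10)
  i=11: ✓ (rhs at j=11)
Positions where it holds: {1, 2, 3, 4, 5, 6, 7, 8, 10, 11} → 10.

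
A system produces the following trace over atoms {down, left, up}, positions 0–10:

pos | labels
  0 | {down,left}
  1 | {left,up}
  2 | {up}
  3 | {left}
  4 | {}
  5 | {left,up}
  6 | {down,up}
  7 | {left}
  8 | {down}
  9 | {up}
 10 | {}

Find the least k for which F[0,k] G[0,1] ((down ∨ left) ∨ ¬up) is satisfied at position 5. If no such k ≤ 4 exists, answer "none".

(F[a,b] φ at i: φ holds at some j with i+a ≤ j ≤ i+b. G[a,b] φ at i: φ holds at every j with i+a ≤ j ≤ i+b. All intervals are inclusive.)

Scan j = 5,6,… for G[0,1] ((down ∨ left) ∨ ¬up):
  j=5: holds
First hit at j=5, so smallest k = 5-5 = 0.

0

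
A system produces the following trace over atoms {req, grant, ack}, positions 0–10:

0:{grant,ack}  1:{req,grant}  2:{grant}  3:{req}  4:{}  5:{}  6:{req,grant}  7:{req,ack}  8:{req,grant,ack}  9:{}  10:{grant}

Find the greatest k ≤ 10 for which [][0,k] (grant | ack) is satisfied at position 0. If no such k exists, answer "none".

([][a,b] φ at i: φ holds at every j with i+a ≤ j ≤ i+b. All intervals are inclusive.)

(grant | ack) must hold from j=0 onward; find where it first fails.
  j=0: holds
  j=1: holds
  j=2: holds
  j=3: fails
Holds on [0,2], so largest k = 2.

2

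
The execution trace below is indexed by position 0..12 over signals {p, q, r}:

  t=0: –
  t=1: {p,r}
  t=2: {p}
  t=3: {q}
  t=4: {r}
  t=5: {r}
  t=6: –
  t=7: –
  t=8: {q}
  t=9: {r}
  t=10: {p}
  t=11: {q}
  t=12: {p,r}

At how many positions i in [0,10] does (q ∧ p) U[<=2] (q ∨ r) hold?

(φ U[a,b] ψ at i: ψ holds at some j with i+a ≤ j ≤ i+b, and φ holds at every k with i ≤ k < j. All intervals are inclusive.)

6

Evaluate at each i in [0,10]:
  i=0: ✗ (lhs fails at k=0 before rhs at j=1)
  i=1: ✓ (rhs at j=1)
  i=2: ✗ (lhs fails at k=2 before rhs at j=3)
  i=3: ✓ (rhs at j=3)
  i=4: ✓ (rhs at j=4)
  i=5: ✓ (rhs at j=5)
  i=6: ✗ (lhs fails at k=6 before rhs at j=8)
  i=7: ✗ (lhs fails at k=7 before rhs at j=8)
  i=8: ✓ (rhs at j=8)
  i=9: ✓ (rhs at j=9)
  i=10: ✗ (lhs fails at k=10 before rhs at j=11)
Positions where it holds: {1, 3, 4, 5, 8, 9} → 6.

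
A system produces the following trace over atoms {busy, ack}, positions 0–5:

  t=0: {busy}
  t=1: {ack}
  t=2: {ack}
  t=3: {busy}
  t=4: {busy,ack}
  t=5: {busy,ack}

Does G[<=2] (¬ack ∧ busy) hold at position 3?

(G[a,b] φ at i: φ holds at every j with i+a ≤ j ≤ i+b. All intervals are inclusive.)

Check (¬ack ∧ busy) at every j in [3,5]:
  j=3: true
  j=4: false
  j=5: false
Fails at j=4 → formula fails.

No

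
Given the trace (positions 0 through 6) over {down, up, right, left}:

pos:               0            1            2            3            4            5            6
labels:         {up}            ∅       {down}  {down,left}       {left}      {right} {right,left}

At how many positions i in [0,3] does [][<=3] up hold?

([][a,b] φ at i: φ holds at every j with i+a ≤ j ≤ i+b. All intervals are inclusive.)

Evaluate at each i in [0,3]:
  i=0: ✗ (fails at j=1)
  i=1: ✗ (fails at j=1)
  i=2: ✗ (fails at j=2)
  i=3: ✗ (fails at j=3)
Positions where it holds: {} → 0.

0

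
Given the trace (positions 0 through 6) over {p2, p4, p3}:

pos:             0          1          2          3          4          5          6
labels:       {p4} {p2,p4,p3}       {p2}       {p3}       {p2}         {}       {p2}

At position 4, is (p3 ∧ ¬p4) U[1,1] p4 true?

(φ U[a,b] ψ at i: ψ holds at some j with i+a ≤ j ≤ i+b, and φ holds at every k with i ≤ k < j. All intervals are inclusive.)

Need some j in [5,5] with p4, and (p3 ∧ ¬p4) at every k in [4,j-1].
  j=5: p4 false.
No j in the window works → until fails.

No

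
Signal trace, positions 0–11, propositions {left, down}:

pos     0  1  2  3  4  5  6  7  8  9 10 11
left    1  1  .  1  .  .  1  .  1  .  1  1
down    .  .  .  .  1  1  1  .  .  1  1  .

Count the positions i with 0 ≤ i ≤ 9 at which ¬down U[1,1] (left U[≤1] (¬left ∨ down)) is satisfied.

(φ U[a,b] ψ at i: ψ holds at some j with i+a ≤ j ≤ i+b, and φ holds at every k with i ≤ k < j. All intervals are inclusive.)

Evaluate at each i in [0,9]:
  i=0: ✓ (rhs at j=1; lhs holds on [0,0])
  i=1: ✓ (rhs at j=2; lhs holds on [1,1])
  i=2: ✓ (rhs at j=3; lhs holds on [2,2])
  i=3: ✓ (rhs at j=4; lhs holds on [3,3])
  i=4: ✗ (lhs fails at k=4 before rhs at j=5)
  i=5: ✗ (lhs fails at k=5 before rhs at j=6)
  i=6: ✗ (lhs fails at k=6 before rhs at j=7)
  i=7: ✓ (rhs at j=8; lhs holds on [7,7])
  i=8: ✓ (rhs at j=9; lhs holds on [8,8])
  i=9: ✗ (lhs fails at k=9 before rhs at j=10)
Positions where it holds: {0, 1, 2, 3, 7, 8} → 6.

6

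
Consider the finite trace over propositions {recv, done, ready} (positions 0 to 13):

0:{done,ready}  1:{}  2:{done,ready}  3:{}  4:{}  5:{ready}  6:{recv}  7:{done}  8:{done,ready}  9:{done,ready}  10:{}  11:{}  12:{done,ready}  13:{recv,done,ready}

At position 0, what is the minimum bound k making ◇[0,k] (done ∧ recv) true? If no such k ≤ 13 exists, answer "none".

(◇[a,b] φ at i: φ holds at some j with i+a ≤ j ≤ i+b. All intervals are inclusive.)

Scan j = 0,1,… for (done ∧ recv):
  j=0: fails
  j=1: fails
  j=2: fails
  j=3: fails
  j=4: fails
  j=5: fails
  j=6: fails
  j=7: fails
  j=8: fails
  j=9: fails
  j=10: fails
  j=11: fails
  j=12: fails
  j=13: holds
First hit at j=13, so smallest k = 13-0 = 13.

13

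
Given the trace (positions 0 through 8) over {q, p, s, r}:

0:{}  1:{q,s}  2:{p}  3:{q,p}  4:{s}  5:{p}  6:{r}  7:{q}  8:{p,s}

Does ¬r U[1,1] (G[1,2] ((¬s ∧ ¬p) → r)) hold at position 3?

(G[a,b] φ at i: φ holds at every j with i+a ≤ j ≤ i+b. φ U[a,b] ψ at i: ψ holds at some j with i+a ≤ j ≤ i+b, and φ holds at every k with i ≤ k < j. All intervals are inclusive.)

Need some j in [4,4] with G[1,2] ((¬s ∧ ¬p) → r), and ¬r at every k in [3,j-1].
  j=4: G[1,2] ((¬s ∧ ¬p) → r) holds; ¬r holds at every k in [3,3] → satisfied.

Holds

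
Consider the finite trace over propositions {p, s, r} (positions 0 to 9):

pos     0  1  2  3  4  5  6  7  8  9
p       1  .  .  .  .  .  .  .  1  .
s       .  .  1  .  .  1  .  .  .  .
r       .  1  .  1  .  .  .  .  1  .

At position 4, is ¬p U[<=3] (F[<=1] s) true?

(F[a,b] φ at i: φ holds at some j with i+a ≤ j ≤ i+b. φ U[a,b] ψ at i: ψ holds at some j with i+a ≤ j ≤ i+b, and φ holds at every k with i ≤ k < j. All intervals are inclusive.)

Need some j in [4,7] with F[<=1] s, and ¬p at every k in [4,j-1].
  j=4: F[<=1] s holds; no prefix to check → satisfied.

Yes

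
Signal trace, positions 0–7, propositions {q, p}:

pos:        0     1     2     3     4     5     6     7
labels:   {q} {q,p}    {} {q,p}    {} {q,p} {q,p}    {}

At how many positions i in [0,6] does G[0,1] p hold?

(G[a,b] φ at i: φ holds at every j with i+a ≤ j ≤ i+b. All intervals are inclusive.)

Evaluate at each i in [0,6]:
  i=0: ✗ (fails at j=0)
  i=1: ✗ (fails at j=2)
  i=2: ✗ (fails at j=2)
  i=3: ✗ (fails at j=4)
  i=4: ✗ (fails at j=4)
  i=5: ✓ (all of [5,6])
  i=6: ✗ (fails at j=7)
Positions where it holds: {5} → 1.

1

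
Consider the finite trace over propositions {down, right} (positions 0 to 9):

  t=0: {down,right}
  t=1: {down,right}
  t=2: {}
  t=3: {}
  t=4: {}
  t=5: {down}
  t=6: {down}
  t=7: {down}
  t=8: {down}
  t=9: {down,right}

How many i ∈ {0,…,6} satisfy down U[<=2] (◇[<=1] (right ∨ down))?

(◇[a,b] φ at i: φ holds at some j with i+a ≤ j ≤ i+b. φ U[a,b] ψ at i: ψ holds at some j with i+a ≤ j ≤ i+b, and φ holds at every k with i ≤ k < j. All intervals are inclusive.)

5

Evaluate at each i in [0,6]:
  i=0: ✓ (rhs at j=0)
  i=1: ✓ (rhs at j=1)
  i=2: ✗ (lhs fails at k=2 before rhs at j=4)
  i=3: ✗ (lhs fails at k=3 before rhs at j=4)
  i=4: ✓ (rhs at j=4)
  i=5: ✓ (rhs at j=5)
  i=6: ✓ (rhs at j=6)
Positions where it holds: {0, 1, 4, 5, 6} → 5.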